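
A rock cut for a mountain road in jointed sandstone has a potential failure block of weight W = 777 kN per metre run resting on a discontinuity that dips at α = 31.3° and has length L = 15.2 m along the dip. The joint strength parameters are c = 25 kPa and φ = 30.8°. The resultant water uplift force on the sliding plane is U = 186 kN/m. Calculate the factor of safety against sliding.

FS = 1.65

Resolving the block weight along and normal to the plane and applying the Mohr–Coulomb strength on the joint:
N' = W cosα − U = 777·cos31.3° − 186 = 477.9 kN/m
Driving force T = W sinα = 777·sin31.3° = 403.7 kN/m
Resisting force R = c·L + N'·tanφ = 25·15.2 + 477.9·tan30.8° = 380.0 + 284.9 = 664.9 kN/m
FS = R / T = 664.9 / 403.7 = 1.647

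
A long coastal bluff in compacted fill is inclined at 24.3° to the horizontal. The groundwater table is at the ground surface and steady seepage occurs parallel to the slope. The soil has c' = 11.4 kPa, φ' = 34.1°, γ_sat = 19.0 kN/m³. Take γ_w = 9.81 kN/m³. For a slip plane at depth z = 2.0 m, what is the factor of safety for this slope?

FS = 1.53

With seepage parallel to the slope and the water table at the surface, the effective normal stress on the slip plane uses the buoyant unit weight γ' = γ_sat − γ_w while the driving shear stress uses γ_sat:
FS = [c' + γ' z cos²β tanφ'] / [γ_sat z sinβ cosβ]
γ' = 19.0 − 9.81 = 9.19 kN/m³
Numerator = 11.4 + 9.19·2.0·cos²24.3°·tan34.1° = 11.4 + 9.19·2.0·0.8307·0.6771 = 21.737 kPa
Denominator = 19.0·2.0·sin24.3°·cos24.3° = 19.0·2.0·0.4115·0.9114 = 14.252 kPa
FS = 21.737 / 14.252 = 1.525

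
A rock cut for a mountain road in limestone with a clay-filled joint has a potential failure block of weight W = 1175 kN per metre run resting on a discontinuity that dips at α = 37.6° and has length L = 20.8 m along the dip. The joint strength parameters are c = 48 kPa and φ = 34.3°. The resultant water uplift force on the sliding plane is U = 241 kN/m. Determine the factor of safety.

Resolving the block weight along and normal to the plane and applying the Mohr–Coulomb strength on the joint:
N' = W cosα − U = 1175·cos37.6° − 241 = 689.9 kN/m
Driving force T = W sinα = 1175·sin37.6° = 716.9 kN/m
Resisting force R = c·L + N'·tanφ = 48·20.8 + 689.9·tan34.3° = 998.4 + 470.6 = 1469.0 kN/m
FS = R / T = 1469.0 / 716.9 = 2.049

FS = 2.05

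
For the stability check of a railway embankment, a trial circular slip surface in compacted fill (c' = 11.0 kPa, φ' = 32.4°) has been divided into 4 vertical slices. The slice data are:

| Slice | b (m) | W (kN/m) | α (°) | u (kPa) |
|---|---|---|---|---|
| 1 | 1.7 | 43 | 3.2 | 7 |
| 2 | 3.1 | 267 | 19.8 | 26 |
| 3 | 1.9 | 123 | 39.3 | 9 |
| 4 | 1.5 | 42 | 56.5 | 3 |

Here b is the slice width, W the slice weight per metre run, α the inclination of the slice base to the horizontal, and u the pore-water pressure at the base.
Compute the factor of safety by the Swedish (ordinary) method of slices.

FS = 1.42

Ordinary method of slices: FS = Σ[c'·Δl_i + (W_i cosα_i − u_i·Δl_i)·tanφ'] / Σ W_i sinα_i, with Δl_i = b_i / cosα_i.
Slice 1: Δl = 1.7/cos3.2° = 1.703 m; N'_1 = 43·cos3.2° − 7·1.703 = 31.0; c'Δl = 18.73; W sinα = 2.4
Slice 2: Δl = 3.1/cos19.8° = 3.295 m; N'_2 = 267·cos19.8° − 26·3.295 = 165.6; c'Δl = 36.24; W sinα = 90.4
Slice 3: Δl = 1.9/cos39.3° = 2.455 m; N'_3 = 123·cos39.3° − 9·2.455 = 73.1; c'Δl = 27.01; W sinα = 77.9
Slice 4: Δl = 1.5/cos56.5° = 2.718 m; N'_4 = 42·cos56.5° − 3·2.718 = 15.0; c'Δl = 29.89; W sinα = 35.0
Σc'Δl = 111.9 kN/m; ΣN' = 284.7 kN/m; ΣW sinα = 205.8 kN/m
Resisting = 111.9 + 284.7·tan32.4° = 111.9 + 180.7 = 292.5 kN/m
FS = 292.5 / 205.8 = 1.422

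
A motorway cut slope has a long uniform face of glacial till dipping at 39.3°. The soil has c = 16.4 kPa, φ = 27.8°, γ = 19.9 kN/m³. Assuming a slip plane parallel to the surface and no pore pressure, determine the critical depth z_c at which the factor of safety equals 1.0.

z_c = 4.73 m

Setting FS = 1.00 in FS = [c + γz cos²β tanφ] / [γz sinβ cosβ] and solving for z:
z = c / [γ cosβ (FS·sinβ − cosβ·tanφ)]
  = 16.4 / [19.9·cos39.3°·(1.00·sin39.3° − cos39.3°·tan27.8°)]
  = 16.4 / [19.9·0.7738·(1.00·0.6334 − 0.7738·0.5272)]
  = 16.4 / 3.4707 = 4.725 m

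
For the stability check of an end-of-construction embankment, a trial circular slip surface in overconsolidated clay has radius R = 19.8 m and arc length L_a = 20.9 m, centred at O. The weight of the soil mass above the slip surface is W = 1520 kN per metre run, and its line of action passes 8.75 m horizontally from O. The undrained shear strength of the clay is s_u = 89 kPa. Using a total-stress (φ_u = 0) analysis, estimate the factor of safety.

Taking moments about the centre O, the resisting moment is provided by the undrained shear strength acting along the arc:
M_R = s_u·L_a·R = 89·20.90·19.8 = 36830.0 kN·m/m
M_D = W·d = 1520·8.75 = 13300.0 kN·m/m
FS = M_R / M_D = 36830.0 / 13300.0 = 2.769

FS = 2.77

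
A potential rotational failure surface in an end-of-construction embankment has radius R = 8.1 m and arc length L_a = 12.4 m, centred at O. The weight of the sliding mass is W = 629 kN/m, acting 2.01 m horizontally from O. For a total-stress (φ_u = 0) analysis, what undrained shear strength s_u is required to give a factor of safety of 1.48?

s_u = 18.6 kPa

FS = s_u·L_a·R / (W·d), so s_u = FS·W·d / (L_a·R).
s_u = 1.48·629·2.01 / (12.40·8.1) = 1871.1 / 100.44 = 18.63 kPa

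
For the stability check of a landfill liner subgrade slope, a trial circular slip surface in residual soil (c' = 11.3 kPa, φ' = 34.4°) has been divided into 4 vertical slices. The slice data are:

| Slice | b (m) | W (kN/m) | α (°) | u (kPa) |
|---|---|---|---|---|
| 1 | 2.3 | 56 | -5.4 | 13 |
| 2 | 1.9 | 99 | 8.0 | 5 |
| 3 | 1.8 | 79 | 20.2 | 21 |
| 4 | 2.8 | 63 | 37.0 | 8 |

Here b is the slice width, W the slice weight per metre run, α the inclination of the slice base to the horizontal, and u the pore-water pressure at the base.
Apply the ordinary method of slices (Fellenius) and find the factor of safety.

FS = 3.06

Ordinary method of slices: FS = Σ[c'·Δl_i + (W_i cosα_i − u_i·Δl_i)·tanφ'] / Σ W_i sinα_i, with Δl_i = b_i / cosα_i.
Slice 1: Δl = 2.3/cos(-5.4°) = 2.310 m; N'_1 = 56·cos(-5.4°) − 13·2.310 = 25.7; c'Δl = 26.11; W sinα = -5.3
Slice 2: Δl = 1.9/cos8.0° = 1.919 m; N'_2 = 99·cos8.0° − 5·1.919 = 88.4; c'Δl = 21.68; W sinα = 13.8
Slice 3: Δl = 1.8/cos20.2° = 1.918 m; N'_3 = 79·cos20.2° − 21·1.918 = 33.9; c'Δl = 21.67; W sinα = 27.3
Slice 4: Δl = 2.8/cos37.0° = 3.506 m; N'_4 = 63·cos37.0° − 8·3.506 = 22.3; c'Δl = 39.62; W sinα = 37.9
Σc'Δl = 109.1 kN/m; ΣN' = 170.3 kN/m; ΣW sinα = 73.7 kN/m
Resisting = 109.1 + 170.3·tan34.4° = 109.1 + 116.6 = 225.7 kN/m
FS = 225.7 / 73.7 = 3.062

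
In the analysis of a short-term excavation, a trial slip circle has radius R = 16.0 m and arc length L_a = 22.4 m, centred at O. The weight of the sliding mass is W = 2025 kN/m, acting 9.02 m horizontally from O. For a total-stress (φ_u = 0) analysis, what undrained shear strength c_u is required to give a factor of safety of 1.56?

c_u = 79.5 kPa

FS = c_u·L_a·R / (W·d), so c_u = FS·W·d / (L_a·R).
c_u = 1.56·2025·9.02 / (22.40·16.0) = 28494.2 / 358.40 = 79.50 kPa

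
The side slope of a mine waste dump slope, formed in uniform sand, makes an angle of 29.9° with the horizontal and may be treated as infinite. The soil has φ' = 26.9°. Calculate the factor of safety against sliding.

For a dry cohesionless infinite slope the factor of safety is FS = tanφ' / tanβ.
FS = tan26.9° / tan29.9° = 0.5073 / 0.5750 = 0.882

FS = 0.88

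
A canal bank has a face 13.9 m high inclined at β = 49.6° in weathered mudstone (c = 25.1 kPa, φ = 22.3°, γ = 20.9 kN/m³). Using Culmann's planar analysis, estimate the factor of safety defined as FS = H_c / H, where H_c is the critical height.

FS = 2.19

H_c = (4c/γ) · sinβ cosφ / [1 − cos(β − φ)]
    = (4·25.1/20.9) · sin49.6°·cos22.3° / [1 − cos27.3°]
    = 4.804 · 0.7046 / 0.1114 = 30.39 m
FS = H_c / H = 30.39 / 13.9 = 2.186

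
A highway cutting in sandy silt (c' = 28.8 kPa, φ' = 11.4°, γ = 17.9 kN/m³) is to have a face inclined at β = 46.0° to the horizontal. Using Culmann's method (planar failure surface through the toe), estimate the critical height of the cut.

H_c = 25.66 m

Culmann's analysis gives the critical failure plane at α_cr = (β + φ')/2 = (46.0 + 11.4)/2 = 28.7°, and the critical height
H_c = (4c'/γ) · sinβ cosφ' / [1 − cos(β − φ')]
    = (4·28.8/17.9) · sin46.0°·cos11.4° / [1 − cos(34.6°)]
    = 6.436 · 0.7193·0.9803 / [1 − 0.8231]
    = 6.436 · 0.7051 / 0.1769
    = 25.66 m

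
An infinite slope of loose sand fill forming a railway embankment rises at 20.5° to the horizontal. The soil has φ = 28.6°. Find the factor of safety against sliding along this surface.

For a dry cohesionless infinite slope the factor of safety is FS = tanφ / tanβ.
FS = tan28.6° / tan20.5° = 0.5452 / 0.3739 = 1.458

FS = 1.46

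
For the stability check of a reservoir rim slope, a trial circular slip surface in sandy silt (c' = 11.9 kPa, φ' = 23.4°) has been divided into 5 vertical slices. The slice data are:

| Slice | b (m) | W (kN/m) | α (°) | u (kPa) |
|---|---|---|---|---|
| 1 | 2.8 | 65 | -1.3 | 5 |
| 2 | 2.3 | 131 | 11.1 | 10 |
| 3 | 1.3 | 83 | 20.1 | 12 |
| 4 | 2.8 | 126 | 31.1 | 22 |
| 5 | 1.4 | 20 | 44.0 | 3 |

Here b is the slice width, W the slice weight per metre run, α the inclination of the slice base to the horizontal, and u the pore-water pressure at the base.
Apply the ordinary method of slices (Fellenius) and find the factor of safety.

FS = 1.93

Ordinary method of slices: FS = Σ[c'·Δl_i + (W_i cosα_i − u_i·Δl_i)·tanφ'] / Σ W_i sinα_i, with Δl_i = b_i / cosα_i.
Slice 1: Δl = 2.8/cos(-1.3°) = 2.801 m; N'_1 = 65·cos(-1.3°) − 5·2.801 = 51.0; c'Δl = 33.33; W sinα = -1.5
Slice 2: Δl = 2.3/cos11.1° = 2.344 m; N'_2 = 131·cos11.1° − 10·2.344 = 105.1; c'Δl = 27.89; W sinα = 25.2
Slice 3: Δl = 1.3/cos20.1° = 1.384 m; N'_3 = 83·cos20.1° − 12·1.384 = 61.3; c'Δl = 16.47; W sinα = 28.5
Slice 4: Δl = 2.8/cos31.1° = 3.270 m; N'_4 = 126·cos31.1° − 22·3.270 = 35.9; c'Δl = 38.91; W sinα = 65.1
Slice 5: Δl = 1.4/cos44.0° = 1.946 m; N'_5 = 20·cos44.0° − 3·1.946 = 8.5; c'Δl = 23.16; W sinα = 13.9
Σc'Δl = 139.8 kN/m; ΣN' = 261.9 kN/m; ΣW sinα = 131.2 kN/m
Resisting = 139.8 + 261.9·tan23.4° = 139.8 + 113.3 = 253.1 kN/m
FS = 253.1 / 131.2 = 1.929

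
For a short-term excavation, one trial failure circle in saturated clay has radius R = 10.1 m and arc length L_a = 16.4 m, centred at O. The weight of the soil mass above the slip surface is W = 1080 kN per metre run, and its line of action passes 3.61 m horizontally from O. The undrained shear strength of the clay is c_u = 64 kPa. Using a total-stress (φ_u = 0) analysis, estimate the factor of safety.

FS = 2.72

Taking moments about the centre O, the resisting moment is provided by the undrained shear strength acting along the arc:
M_R = c_u·L_a·R = 64·16.40·10.1 = 10601.0 kN·m/m
M_D = W·d = 1080·3.61 = 3898.8 kN·m/m
FS = M_R / M_D = 10601.0 / 3898.8 = 2.719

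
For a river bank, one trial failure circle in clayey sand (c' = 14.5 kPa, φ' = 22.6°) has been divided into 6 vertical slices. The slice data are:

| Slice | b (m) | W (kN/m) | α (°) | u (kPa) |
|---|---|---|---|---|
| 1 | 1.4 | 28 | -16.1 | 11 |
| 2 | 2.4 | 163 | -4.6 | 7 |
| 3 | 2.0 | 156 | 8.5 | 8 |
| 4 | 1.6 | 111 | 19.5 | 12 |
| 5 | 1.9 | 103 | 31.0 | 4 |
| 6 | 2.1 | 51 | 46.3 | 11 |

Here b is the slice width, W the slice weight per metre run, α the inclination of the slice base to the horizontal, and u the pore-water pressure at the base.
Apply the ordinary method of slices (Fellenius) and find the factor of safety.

Ordinary method of slices: FS = Σ[c'·Δl_i + (W_i cosα_i − u_i·Δl_i)·tanφ'] / Σ W_i sinα_i, with Δl_i = b_i / cosα_i.
Slice 1: Δl = 1.4/cos(-16.1°) = 1.457 m; N'_1 = 28·cos(-16.1°) − 11·1.457 = 10.9; c'Δl = 21.13; W sinα = -7.8
Slice 2: Δl = 2.4/cos(-4.6°) = 2.408 m; N'_2 = 163·cos(-4.6°) − 7·2.408 = 145.6; c'Δl = 34.91; W sinα = -13.1
Slice 3: Δl = 2.0/cos8.5° = 2.022 m; N'_3 = 156·cos8.5° − 8·2.022 = 138.1; c'Δl = 29.32; W sinα = 23.1
Slice 4: Δl = 1.6/cos19.5° = 1.697 m; N'_4 = 111·cos19.5° − 12·1.697 = 84.3; c'Δl = 24.61; W sinα = 37.1
Slice 5: Δl = 1.9/cos31.0° = 2.217 m; N'_5 = 103·cos31.0° − 4·2.217 = 79.4; c'Δl = 32.14; W sinα = 53.0
Slice 6: Δl = 2.1/cos46.3° = 3.040 m; N'_6 = 51·cos46.3° − 11·3.040 = 1.8; c'Δl = 44.07; W sinα = 36.9
Σc'Δl = 186.2 kN/m; ΣN' = 460.1 kN/m; ΣW sinα = 129.2 kN/m
Resisting = 186.2 + 460.1·tan22.6° = 186.2 + 191.5 = 377.7 kN/m
FS = 377.7 / 129.2 = 2.924

FS = 2.92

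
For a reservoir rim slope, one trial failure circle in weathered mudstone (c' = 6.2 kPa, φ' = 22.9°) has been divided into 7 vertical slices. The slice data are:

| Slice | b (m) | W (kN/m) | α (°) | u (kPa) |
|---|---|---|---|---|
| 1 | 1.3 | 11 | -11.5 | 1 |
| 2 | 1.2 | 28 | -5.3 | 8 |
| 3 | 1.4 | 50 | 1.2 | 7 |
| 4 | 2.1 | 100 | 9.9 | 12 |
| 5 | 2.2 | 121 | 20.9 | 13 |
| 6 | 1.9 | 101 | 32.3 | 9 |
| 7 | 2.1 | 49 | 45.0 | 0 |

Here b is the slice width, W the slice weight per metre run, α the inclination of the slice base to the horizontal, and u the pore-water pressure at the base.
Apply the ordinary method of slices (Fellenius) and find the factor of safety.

Ordinary method of slices: FS = Σ[c'·Δl_i + (W_i cosα_i − u_i·Δl_i)·tanφ'] / Σ W_i sinα_i, with Δl_i = b_i / cosα_i.
Slice 1: Δl = 1.3/cos(-11.5°) = 1.327 m; N'_1 = 11·cos(-11.5°) − 1·1.327 = 9.5; c'Δl = 8.23; W sinα = -2.2
Slice 2: Δl = 1.2/cos(-5.3°) = 1.205 m; N'_2 = 28·cos(-5.3°) − 8·1.205 = 18.2; c'Δl = 7.47; W sinα = -2.6
Slice 3: Δl = 1.4/cos1.2° = 1.400 m; N'_3 = 50·cos1.2° − 7·1.400 = 40.2; c'Δl = 8.68; W sinα = 1.0
Slice 4: Δl = 2.1/cos9.9° = 2.132 m; N'_4 = 100·cos9.9° − 12·2.132 = 72.9; c'Δl = 13.22; W sinα = 17.2
Slice 5: Δl = 2.2/cos20.9° = 2.355 m; N'_5 = 121·cos20.9° − 13·2.355 = 82.4; c'Δl = 14.60; W sinα = 43.2
Slice 6: Δl = 1.9/cos32.3° = 2.248 m; N'_6 = 101·cos32.3° − 9·2.248 = 65.1; c'Δl = 13.94; W sinα = 54.0
Slice 7: Δl = 2.1/cos45.0° = 2.970 m; N'_7 = 49·cos45.0° − 0·2.970 = 34.6; c'Δl = 18.41; W sinα = 34.6
Σc'Δl = 84.5 kN/m; ΣN' = 323.0 kN/m; ΣW sinα = 145.2 kN/m
Resisting = 84.5 + 323.0·tan22.9° = 84.5 + 136.4 = 221.0 kN/m
FS = 221.0 / 145.2 = 1.522

FS = 1.52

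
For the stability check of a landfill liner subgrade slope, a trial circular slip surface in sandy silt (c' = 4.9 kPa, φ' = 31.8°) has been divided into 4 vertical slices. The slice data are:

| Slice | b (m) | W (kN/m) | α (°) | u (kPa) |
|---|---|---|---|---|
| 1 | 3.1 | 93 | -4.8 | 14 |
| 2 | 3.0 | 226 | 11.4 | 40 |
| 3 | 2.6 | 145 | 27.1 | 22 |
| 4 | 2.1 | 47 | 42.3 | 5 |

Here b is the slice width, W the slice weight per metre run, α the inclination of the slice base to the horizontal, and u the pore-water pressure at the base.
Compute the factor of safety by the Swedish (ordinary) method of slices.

Ordinary method of slices: FS = Σ[c'·Δl_i + (W_i cosα_i − u_i·Δl_i)·tanφ'] / Σ W_i sinα_i, with Δl_i = b_i / cosα_i.
Slice 1: Δl = 3.1/cos(-4.8°) = 3.111 m; N'_1 = 93·cos(-4.8°) − 14·3.111 = 49.1; c'Δl = 15.24; W sinα = -7.8
Slice 2: Δl = 3.0/cos11.4° = 3.060 m; N'_2 = 226·cos11.4° − 40·3.060 = 99.1; c'Δl = 15.00; W sinα = 44.7
Slice 3: Δl = 2.6/cos27.1° = 2.921 m; N'_3 = 145·cos27.1° − 22·2.921 = 64.8; c'Δl = 14.31; W sinα = 66.1
Slice 4: Δl = 2.1/cos42.3° = 2.839 m; N'_4 = 47·cos42.3° − 5·2.839 = 20.6; c'Δl = 13.91; W sinα = 31.6
Σc'Δl = 58.5 kN/m; ΣN' = 233.6 kN/m; ΣW sinα = 134.6 kN/m
Resisting = 58.5 + 233.6·tan31.8° = 58.5 + 144.9 = 203.3 kN/m
FS = 203.3 / 134.6 = 1.511

FS = 1.51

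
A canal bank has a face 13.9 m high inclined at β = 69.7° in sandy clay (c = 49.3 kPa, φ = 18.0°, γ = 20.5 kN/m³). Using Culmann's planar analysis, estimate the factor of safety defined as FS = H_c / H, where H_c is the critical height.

H_c = (4c/γ) · sinβ cosφ / [1 − cos(β − φ)]
    = (4·49.3/20.5) · sin69.7°·cos18.0° / [1 − cos51.7°]
    = 9.620 · 0.8920 / 0.3802 = 22.57 m
FS = H_c / H = 22.57 / 13.9 = 1.624

FS = 1.62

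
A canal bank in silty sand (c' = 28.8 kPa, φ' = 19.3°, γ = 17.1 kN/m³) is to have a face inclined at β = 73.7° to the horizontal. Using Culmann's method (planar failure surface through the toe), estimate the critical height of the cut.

Culmann's analysis gives the critical failure plane at α_cr = (β + φ')/2 = (73.7 + 19.3)/2 = 46.5°, and the critical height
H_c = (4c'/γ) · sinβ cosφ' / [1 − cos(β − φ')]
    = (4·28.8/17.1) · sin73.7°·cos19.3° / [1 − cos(54.4°)]
    = 6.737 · 0.9598·0.9438 / [1 − 0.5821]
    = 6.737 · 0.9059 / 0.4179
    = 14.60 m

H_c = 14.60 m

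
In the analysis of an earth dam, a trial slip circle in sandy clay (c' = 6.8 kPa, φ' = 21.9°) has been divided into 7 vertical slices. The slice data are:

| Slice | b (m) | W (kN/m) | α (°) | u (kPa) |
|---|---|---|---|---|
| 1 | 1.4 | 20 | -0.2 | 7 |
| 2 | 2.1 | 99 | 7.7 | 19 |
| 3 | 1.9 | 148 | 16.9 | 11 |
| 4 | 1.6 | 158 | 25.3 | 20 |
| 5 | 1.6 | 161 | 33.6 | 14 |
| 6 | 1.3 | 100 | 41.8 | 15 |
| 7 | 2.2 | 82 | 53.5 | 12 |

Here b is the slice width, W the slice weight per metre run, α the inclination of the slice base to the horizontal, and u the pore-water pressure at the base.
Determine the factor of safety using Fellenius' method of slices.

FS = 0.82

Ordinary method of slices: FS = Σ[c'·Δl_i + (W_i cosα_i − u_i·Δl_i)·tanφ'] / Σ W_i sinα_i, with Δl_i = b_i / cosα_i.
Slice 1: Δl = 1.4/cos(-0.2°) = 1.400 m; N'_1 = 20·cos(-0.2°) − 7·1.400 = 10.2; c'Δl = 9.52; W sinα = -0.1
Slice 2: Δl = 2.1/cos7.7° = 2.119 m; N'_2 = 99·cos7.7° − 19·2.119 = 57.8; c'Δl = 14.41; W sinα = 13.3
Slice 3: Δl = 1.9/cos16.9° = 1.986 m; N'_3 = 148·cos16.9° − 11·1.986 = 119.8; c'Δl = 13.50; W sinα = 43.0
Slice 4: Δl = 1.6/cos25.3° = 1.770 m; N'_4 = 158·cos25.3° − 20·1.770 = 107.5; c'Δl = 12.03; W sinα = 67.5
Slice 5: Δl = 1.6/cos33.6° = 1.921 m; N'_5 = 161·cos33.6° − 14·1.921 = 107.2; c'Δl = 13.06; W sinα = 89.1
Slice 6: Δl = 1.3/cos41.8° = 1.744 m; N'_6 = 100·cos41.8° − 15·1.744 = 48.4; c'Δl = 11.86; W sinα = 66.7
Slice 7: Δl = 2.2/cos53.5° = 3.699 m; N'_7 = 82·cos53.5° − 12·3.699 = 4.4; c'Δl = 25.15; W sinα = 65.9
Σc'Δl = 99.5 kN/m; ΣN' = 455.2 kN/m; ΣW sinα = 345.4 kN/m
Resisting = 99.5 + 455.2·tan21.9° = 99.5 + 183.0 = 282.5 kN/m
FS = 282.5 / 345.4 = 0.818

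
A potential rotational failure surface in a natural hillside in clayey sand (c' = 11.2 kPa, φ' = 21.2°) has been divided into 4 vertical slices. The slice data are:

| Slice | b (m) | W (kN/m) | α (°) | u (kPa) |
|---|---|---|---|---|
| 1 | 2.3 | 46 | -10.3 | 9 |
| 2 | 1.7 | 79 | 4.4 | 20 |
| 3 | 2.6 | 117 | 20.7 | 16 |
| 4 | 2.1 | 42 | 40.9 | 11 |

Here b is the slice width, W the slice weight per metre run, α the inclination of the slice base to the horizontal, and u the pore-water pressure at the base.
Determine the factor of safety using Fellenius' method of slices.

FS = 2.40

Ordinary method of slices: FS = Σ[c'·Δl_i + (W_i cosα_i − u_i·Δl_i)·tanφ'] / Σ W_i sinα_i, with Δl_i = b_i / cosα_i.
Slice 1: Δl = 2.3/cos(-10.3°) = 2.338 m; N'_1 = 46·cos(-10.3°) − 9·2.338 = 24.2; c'Δl = 26.18; W sinα = -8.2
Slice 2: Δl = 1.7/cos4.4° = 1.705 m; N'_2 = 79·cos4.4° − 20·1.705 = 44.7; c'Δl = 19.10; W sinα = 6.1
Slice 3: Δl = 2.6/cos20.7° = 2.779 m; N'_3 = 117·cos20.7° − 16·2.779 = 65.0; c'Δl = 31.13; W sinα = 41.4
Slice 4: Δl = 2.1/cos40.9° = 2.778 m; N'_4 = 42·cos40.9° − 11·2.778 = 1.2; c'Δl = 31.12; W sinα = 27.5
Σc'Δl = 107.5 kN/m; ΣN' = 135.0 kN/m; ΣW sinα = 66.7 kN/m
Resisting = 107.5 + 135.0·tan21.2° = 107.5 + 52.4 = 159.9 kN/m
FS = 159.9 / 66.7 = 2.398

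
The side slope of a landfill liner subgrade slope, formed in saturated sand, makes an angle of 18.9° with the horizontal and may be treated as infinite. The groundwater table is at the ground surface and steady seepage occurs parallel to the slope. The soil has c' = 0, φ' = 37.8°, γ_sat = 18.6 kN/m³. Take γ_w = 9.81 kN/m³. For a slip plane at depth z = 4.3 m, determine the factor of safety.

FS = 1.07

With seepage parallel to the slope and the water table at the surface, the effective normal stress on the slip plane uses the buoyant unit weight γ' = γ_sat − γ_w while the driving shear stress uses γ_sat:
FS = [c' + γ' z cos²β tanφ'] / [γ_sat z sinβ cosβ]
(For c' = 0 this reduces to FS = (γ'/γ_sat)·tanφ'/tanβ.)
γ' = 18.6 − 9.81 = 8.79 kN/m³
Numerator = 0.0 + 8.79·4.3·cos²18.9°·tan37.8° = 0.0 + 8.79·4.3·0.8951·0.7757 = 26.242 kPa
Denominator = 18.6·4.3·sin18.9°·cos18.9° = 18.6·4.3·0.3239·0.9461 = 24.510 kPa
FS = 26.242 / 24.510 = 1.071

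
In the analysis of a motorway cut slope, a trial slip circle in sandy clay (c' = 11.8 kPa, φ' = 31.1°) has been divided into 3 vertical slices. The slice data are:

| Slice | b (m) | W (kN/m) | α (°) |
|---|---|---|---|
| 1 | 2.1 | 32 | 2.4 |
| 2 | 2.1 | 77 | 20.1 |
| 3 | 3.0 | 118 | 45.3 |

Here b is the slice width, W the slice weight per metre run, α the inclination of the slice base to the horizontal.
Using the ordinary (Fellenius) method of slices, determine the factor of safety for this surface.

Ordinary method of slices: FS = Σ[c'·Δl_i + (W_i cosα_i)·tanφ'] / Σ W_i sinα_i, with Δl_i = b_i / cosα_i.
Slice 1: Δl = 2.1/cos2.4° = 2.102 m; N'_1 = 32·cos2.4° = 32.0; c'Δl = 24.80; W sinα = 1.3
Slice 2: Δl = 2.1/cos20.1° = 2.236 m; N'_2 = 77·cos20.1° = 72.3; c'Δl = 26.39; W sinα = 26.5
Slice 3: Δl = 3.0/cos45.3° = 4.265 m; N'_3 = 118·cos45.3° = 83.0; c'Δl = 50.33; W sinα = 83.9
Σc'Δl = 101.5 kN/m; ΣN' = 187.3 kN/m; ΣW sinα = 111.7 kN/m
Resisting = 101.5 + 187.3·tan31.1° = 101.5 + 113.0 = 214.5 kN/m
FS = 214.5 / 111.7 = 1.921

FS = 1.92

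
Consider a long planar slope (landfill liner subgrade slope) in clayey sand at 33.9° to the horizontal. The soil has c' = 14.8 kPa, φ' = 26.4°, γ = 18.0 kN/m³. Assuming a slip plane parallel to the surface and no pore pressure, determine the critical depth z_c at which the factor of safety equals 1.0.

z_c = 6.80 m

Setting FS = 1.00 in FS = [c' + γz cos²β tanφ'] / [γz sinβ cosβ] and solving for z:
z = c' / [γ cosβ (FS·sinβ − cosβ·tanφ')]
  = 14.8 / [18.0·cos33.9°·(1.00·sin33.9° − cos33.9°·tan26.4°)]
  = 14.8 / [18.0·0.8300·(1.00·0.5577 − 0.8300·0.4964)]
  = 14.8 / 2.1771 = 6.798 m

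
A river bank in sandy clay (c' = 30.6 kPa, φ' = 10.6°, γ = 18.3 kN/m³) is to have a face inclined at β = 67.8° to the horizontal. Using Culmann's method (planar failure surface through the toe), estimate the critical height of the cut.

H_c = 13.28 m

Culmann's analysis gives the critical failure plane at α_cr = (β + φ')/2 = (67.8 + 10.6)/2 = 39.2°, and the critical height
H_c = (4c'/γ) · sinβ cosφ' / [1 − cos(β − φ')]
    = (4·30.6/18.3) · sin67.8°·cos10.6° / [1 − cos(57.2°)]
    = 6.689 · 0.9259·0.9829 / [1 − 0.5417]
    = 6.689 · 0.9101 / 0.4583
    = 13.28 m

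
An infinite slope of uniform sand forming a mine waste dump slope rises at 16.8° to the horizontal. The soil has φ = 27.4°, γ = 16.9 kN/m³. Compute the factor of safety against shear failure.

FS = 1.72

For a dry cohesionless infinite slope the factor of safety is FS = tanφ / tanβ.
FS = tan27.4° / tan16.8° = 0.5184 / 0.3019 = 1.717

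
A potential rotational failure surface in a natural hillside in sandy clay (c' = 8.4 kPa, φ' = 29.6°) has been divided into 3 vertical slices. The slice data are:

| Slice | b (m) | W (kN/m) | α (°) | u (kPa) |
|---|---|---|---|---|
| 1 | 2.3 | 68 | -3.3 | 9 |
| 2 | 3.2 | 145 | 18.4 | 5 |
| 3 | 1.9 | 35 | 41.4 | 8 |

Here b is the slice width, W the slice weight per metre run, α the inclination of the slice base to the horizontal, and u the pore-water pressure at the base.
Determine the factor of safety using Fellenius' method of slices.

FS = 2.58

Ordinary method of slices: FS = Σ[c'·Δl_i + (W_i cosα_i − u_i·Δl_i)·tanφ'] / Σ W_i sinα_i, with Δl_i = b_i / cosα_i.
Slice 1: Δl = 2.3/cos(-3.3°) = 2.304 m; N'_1 = 68·cos(-3.3°) − 9·2.304 = 47.2; c'Δl = 19.35; W sinα = -3.9
Slice 2: Δl = 3.2/cos18.4° = 3.372 m; N'_2 = 145·cos18.4° − 5·3.372 = 120.7; c'Δl = 28.33; W sinα = 45.8
Slice 3: Δl = 1.9/cos41.4° = 2.533 m; N'_3 = 35·cos41.4° − 8·2.533 = 6.0; c'Δl = 21.28; W sinα = 23.1
Σc'Δl = 69.0 kN/m; ΣN' = 173.9 kN/m; ΣW sinα = 65.0 kN/m
Resisting = 69.0 + 173.9·tan29.6° = 69.0 + 98.8 = 167.7 kN/m
FS = 167.7 / 65.0 = 2.580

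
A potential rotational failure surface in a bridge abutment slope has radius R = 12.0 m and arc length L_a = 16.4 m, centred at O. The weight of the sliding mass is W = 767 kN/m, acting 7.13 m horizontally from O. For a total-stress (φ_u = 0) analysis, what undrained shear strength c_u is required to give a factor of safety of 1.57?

c_u = 43.6 kPa

FS = c_u·L_a·R / (W·d), so c_u = FS·W·d / (L_a·R).
c_u = 1.57·767·7.13 / (16.40·12.0) = 8585.9 / 196.80 = 43.63 kPa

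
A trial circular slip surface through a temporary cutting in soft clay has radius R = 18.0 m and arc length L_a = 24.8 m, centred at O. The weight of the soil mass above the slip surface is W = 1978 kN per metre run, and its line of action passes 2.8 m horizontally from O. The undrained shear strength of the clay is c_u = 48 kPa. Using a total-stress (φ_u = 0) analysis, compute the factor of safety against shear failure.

FS = 3.87

Taking moments about the centre O, the resisting moment is provided by the undrained shear strength acting along the arc:
M_R = c_u·L_a·R = 48·24.80·18.0 = 21427.2 kN·m/m
M_D = W·d = 1978·2.8 = 5538.4 kN·m/m
FS = M_R / M_D = 21427.2 / 5538.4 = 3.869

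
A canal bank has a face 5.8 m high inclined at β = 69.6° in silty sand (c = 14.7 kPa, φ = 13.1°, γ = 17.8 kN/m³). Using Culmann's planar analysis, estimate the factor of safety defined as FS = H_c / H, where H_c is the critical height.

FS = 1.16

H_c = (4c/γ) · sinβ cosφ / [1 − cos(β − φ)]
    = (4·14.7/17.8) · sin69.6°·cos13.1° / [1 − cos56.5°]
    = 3.303 · 0.9129 / 0.4481 = 6.73 m
FS = H_c / H = 6.73 / 5.8 = 1.160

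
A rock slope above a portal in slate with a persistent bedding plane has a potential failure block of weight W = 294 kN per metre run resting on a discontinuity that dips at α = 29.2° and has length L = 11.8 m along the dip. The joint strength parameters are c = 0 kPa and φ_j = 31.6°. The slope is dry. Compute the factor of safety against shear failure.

FS = 1.10

Resolving the block weight along and normal to the plane and applying the Mohr–Coulomb strength on the joint:
N' = W cosα = 294·cos29.2° = 256.6 kN/m
Driving force T = W sinα = 294·sin29.2° = 143.4 kN/m
Resisting force R = c·L + N'·tanφ_j = 0·11.8 + 256.6·tan31.6° = 0.0 + 157.9 = 157.9 kN/m
FS = R / T = 157.9 / 143.4 = 1.101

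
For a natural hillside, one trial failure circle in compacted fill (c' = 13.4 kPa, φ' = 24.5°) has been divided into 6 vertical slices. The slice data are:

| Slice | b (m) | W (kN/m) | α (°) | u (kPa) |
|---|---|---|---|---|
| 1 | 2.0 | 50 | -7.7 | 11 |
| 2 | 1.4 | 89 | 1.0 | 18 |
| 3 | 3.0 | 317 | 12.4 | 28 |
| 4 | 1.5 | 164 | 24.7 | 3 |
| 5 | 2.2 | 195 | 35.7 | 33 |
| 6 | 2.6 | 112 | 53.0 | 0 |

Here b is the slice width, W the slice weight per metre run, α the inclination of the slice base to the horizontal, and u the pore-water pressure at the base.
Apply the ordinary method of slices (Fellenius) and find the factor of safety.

FS = 1.42

Ordinary method of slices: FS = Σ[c'·Δl_i + (W_i cosα_i − u_i·Δl_i)·tanφ'] / Σ W_i sinα_i, with Δl_i = b_i / cosα_i.
Slice 1: Δl = 2.0/cos(-7.7°) = 2.018 m; N'_1 = 50·cos(-7.7°) − 11·2.018 = 27.3; c'Δl = 27.04; W sinα = -6.7
Slice 2: Δl = 1.4/cos1.0° = 1.400 m; N'_2 = 89·cos1.0° − 18·1.400 = 63.8; c'Δl = 18.76; W sinα = 1.6
Slice 3: Δl = 3.0/cos12.4° = 3.072 m; N'_3 = 317·cos12.4° − 28·3.072 = 223.6; c'Δl = 41.16; W sinα = 68.1
Slice 4: Δl = 1.5/cos24.7° = 1.651 m; N'_4 = 164·cos24.7° − 3·1.651 = 144.0; c'Δl = 22.12; W sinα = 68.5
Slice 5: Δl = 2.2/cos35.7° = 2.709 m; N'_5 = 195·cos35.7° − 33·2.709 = 69.0; c'Δl = 36.30; W sinα = 113.8
Slice 6: Δl = 2.6/cos53.0° = 4.320 m; N'_6 = 112·cos53.0° − 0·4.320 = 67.4; c'Δl = 57.89; W sinα = 89.4
Σc'Δl = 203.3 kN/m; ΣN' = 595.1 kN/m; ΣW sinα = 334.7 kN/m
Resisting = 203.3 + 595.1·tan24.5° = 203.3 + 271.2 = 474.5 kN/m
FS = 474.5 / 334.7 = 1.418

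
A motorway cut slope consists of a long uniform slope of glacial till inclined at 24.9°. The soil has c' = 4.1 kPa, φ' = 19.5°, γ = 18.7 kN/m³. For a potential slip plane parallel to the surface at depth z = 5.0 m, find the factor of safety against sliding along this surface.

FS = 0.88

For an infinite slope with a slip plane parallel to the surface (no pore pressure): FS = [c' + γz cos²β tanφ'] / [γz sinβ cosβ].
γz = 18.7·5.0 = 93.50 kN/m²
Numerator = 4.1 + 93.50·cos²24.9°·tan19.5° = 4.1 + 93.50·0.8227·0.3541 = 31.341 kPa
Denominator = 93.50·sin24.9°·cos24.9° = 93.50·0.4210·0.9070 = 35.707 kPa
FS = 31.341 / 35.707 = 0.878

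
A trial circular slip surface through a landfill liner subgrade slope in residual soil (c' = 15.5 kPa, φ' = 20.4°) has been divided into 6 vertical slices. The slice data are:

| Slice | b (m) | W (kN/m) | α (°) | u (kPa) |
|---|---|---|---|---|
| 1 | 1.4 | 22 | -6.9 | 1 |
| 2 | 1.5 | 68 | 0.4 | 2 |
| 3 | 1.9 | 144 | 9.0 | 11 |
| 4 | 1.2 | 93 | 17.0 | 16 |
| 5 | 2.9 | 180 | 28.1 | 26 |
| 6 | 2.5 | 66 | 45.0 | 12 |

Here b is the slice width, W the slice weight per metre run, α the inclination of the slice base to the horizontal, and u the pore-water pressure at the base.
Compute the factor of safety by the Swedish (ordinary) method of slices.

Ordinary method of slices: FS = Σ[c'·Δl_i + (W_i cosα_i − u_i·Δl_i)·tanφ'] / Σ W_i sinα_i, with Δl_i = b_i / cosα_i.
Slice 1: Δl = 1.4/cos(-6.9°) = 1.410 m; N'_1 = 22·cos(-6.9°) − 1·1.410 = 20.4; c'Δl = 21.86; W sinα = -2.6
Slice 2: Δl = 1.5/cos0.4° = 1.500 m; N'_2 = 68·cos0.4° − 2·1.500 = 65.0; c'Δl = 23.25; W sinα = 0.5
Slice 3: Δl = 1.9/cos9.0° = 1.924 m; N'_3 = 144·cos9.0° − 11·1.924 = 121.1; c'Δl = 29.82; W sinα = 22.5
Slice 4: Δl = 1.2/cos17.0° = 1.255 m; N'_4 = 93·cos17.0° − 16·1.255 = 68.9; c'Δl = 19.45; W sinα = 27.2
Slice 5: Δl = 2.9/cos28.1° = 3.288 m; N'_5 = 180·cos28.1° − 26·3.288 = 73.3; c'Δl = 50.96; W sinα = 84.8
Slice 6: Δl = 2.5/cos45.0° = 3.536 m; N'_6 = 66·cos45.0° − 12·3.536 = 4.2; c'Δl = 54.80; W sinα = 46.7
Σc'Δl = 200.1 kN/m; ΣN' = 352.9 kN/m; ΣW sinα = 179.0 kN/m
Resisting = 200.1 + 352.9·tan20.4° = 200.1 + 131.2 = 331.4 kN/m
FS = 331.4 / 179.0 = 1.851

FS = 1.85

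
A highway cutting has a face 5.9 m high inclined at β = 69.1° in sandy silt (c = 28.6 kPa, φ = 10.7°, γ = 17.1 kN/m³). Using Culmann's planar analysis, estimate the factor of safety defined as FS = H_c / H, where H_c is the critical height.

H_c = (4c/γ) · sinβ cosφ / [1 − cos(β − φ)]
    = (4·28.6/17.1) · sin69.1°·cos10.7° / [1 − cos58.4°]
    = 6.690 · 0.9180 / 0.4760 = 12.90 m
FS = H_c / H = 12.90 / 5.9 = 2.187

FS = 2.19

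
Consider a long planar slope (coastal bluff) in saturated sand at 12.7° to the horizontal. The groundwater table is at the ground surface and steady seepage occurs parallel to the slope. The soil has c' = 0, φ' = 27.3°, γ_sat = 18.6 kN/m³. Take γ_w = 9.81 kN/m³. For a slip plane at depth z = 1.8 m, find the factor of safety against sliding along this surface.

FS = 1.08

With seepage parallel to the slope and the water table at the surface, the effective normal stress on the slip plane uses the buoyant unit weight γ' = γ_sat − γ_w while the driving shear stress uses γ_sat:
FS = [c' + γ' z cos²β tanφ'] / [γ_sat z sinβ cosβ]
(For c' = 0 this reduces to FS = (γ'/γ_sat)·tanφ'/tanβ.)
γ' = 18.6 − 9.81 = 8.79 kN/m³
Numerator = 0.0 + 8.79·1.8·cos²12.7°·tan27.3° = 0.0 + 8.79·1.8·0.9517·0.5161 = 7.772 kPa
Denominator = 18.6·1.8·sin12.7°·cos12.7° = 18.6·1.8·0.2198·0.9755 = 7.180 kPa
FS = 7.772 / 7.180 = 1.082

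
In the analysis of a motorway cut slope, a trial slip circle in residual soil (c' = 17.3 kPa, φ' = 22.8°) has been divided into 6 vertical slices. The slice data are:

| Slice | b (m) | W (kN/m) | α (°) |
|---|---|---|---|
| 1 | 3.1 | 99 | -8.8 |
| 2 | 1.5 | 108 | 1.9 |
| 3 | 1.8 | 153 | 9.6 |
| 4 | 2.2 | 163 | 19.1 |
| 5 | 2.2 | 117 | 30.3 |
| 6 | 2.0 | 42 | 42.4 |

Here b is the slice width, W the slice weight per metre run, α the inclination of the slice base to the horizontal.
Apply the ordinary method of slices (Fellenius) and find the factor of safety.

Ordinary method of slices: FS = Σ[c'·Δl_i + (W_i cosα_i)·tanφ'] / Σ W_i sinα_i, with Δl_i = b_i / cosα_i.
Slice 1: Δl = 3.1/cos(-8.8°) = 3.137 m; N'_1 = 99·cos(-8.8°) = 97.8; c'Δl = 54.27; W sinα = -15.1
Slice 2: Δl = 1.5/cos1.9° = 1.501 m; N'_2 = 108·cos1.9° = 107.9; c'Δl = 25.96; W sinα = 3.6
Slice 3: Δl = 1.8/cos9.6° = 1.826 m; N'_3 = 153·cos9.6° = 150.9; c'Δl = 31.58; W sinα = 25.5
Slice 4: Δl = 2.2/cos19.1° = 2.328 m; N'_4 = 163·cos19.1° = 154.0; c'Δl = 40.28; W sinα = 53.3
Slice 5: Δl = 2.2/cos30.3° = 2.548 m; N'_5 = 117·cos30.3° = 101.0; c'Δl = 44.08; W sinα = 59.0
Slice 6: Δl = 2.0/cos42.4° = 2.708 m; N'_6 = 42·cos42.4° = 31.0; c'Δl = 46.85; W sinα = 28.3
Σc'Δl = 243.0 kN/m; ΣN' = 642.7 kN/m; ΣW sinα = 154.6 kN/m
Resisting = 243.0 + 642.7·tan22.8° = 243.0 + 270.2 = 513.2 kN/m
FS = 513.2 / 154.6 = 3.319

FS = 3.32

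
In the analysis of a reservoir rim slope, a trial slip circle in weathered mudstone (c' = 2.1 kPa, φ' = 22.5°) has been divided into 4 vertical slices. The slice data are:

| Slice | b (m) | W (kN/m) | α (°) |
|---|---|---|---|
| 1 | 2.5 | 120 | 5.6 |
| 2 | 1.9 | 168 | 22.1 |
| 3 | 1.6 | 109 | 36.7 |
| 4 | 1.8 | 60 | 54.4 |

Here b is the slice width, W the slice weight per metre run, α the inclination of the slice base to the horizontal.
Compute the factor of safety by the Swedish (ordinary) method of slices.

FS = 0.98

Ordinary method of slices: FS = Σ[c'·Δl_i + (W_i cosα_i)·tanφ'] / Σ W_i sinα_i, with Δl_i = b_i / cosα_i.
Slice 1: Δl = 2.5/cos5.6° = 2.512 m; N'_1 = 120·cos5.6° = 119.4; c'Δl = 5.28; W sinα = 11.7
Slice 2: Δl = 1.9/cos22.1° = 2.051 m; N'_2 = 168·cos22.1° = 155.7; c'Δl = 4.31; W sinα = 63.2
Slice 3: Δl = 1.6/cos36.7° = 1.996 m; N'_3 = 109·cos36.7° = 87.4; c'Δl = 4.19; W sinα = 65.1
Slice 4: Δl = 1.8/cos54.4° = 3.092 m; N'_4 = 60·cos54.4° = 34.9; c'Δl = 6.49; W sinα = 48.8
Σc'Δl = 20.3 kN/m; ΣN' = 397.4 kN/m; ΣW sinα = 188.8 kN/m
Resisting = 20.3 + 397.4·tan22.5° = 20.3 + 164.6 = 184.9 kN/m
FS = 184.9 / 188.8 = 0.979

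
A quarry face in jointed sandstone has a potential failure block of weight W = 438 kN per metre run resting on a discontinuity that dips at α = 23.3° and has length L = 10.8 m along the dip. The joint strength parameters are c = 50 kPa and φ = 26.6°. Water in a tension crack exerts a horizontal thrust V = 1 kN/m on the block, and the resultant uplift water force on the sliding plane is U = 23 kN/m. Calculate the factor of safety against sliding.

FS = 4.19

Resolving the block weight along and normal to the plane and applying the Mohr–Coulomb strength on the joint:
N' = W cosα − U − V sinα = 438·cos23.3° − 23 − 1·sin23.3° = 378.9 kN/m
Driving force T = W sinα + V cosα = 438·sin23.3° + 1·cos23.3° = 174.2 kN/m
Resisting force R = c·L + N'·tanφ = 50·10.8 + 378.9·tan26.6° = 540.0 + 189.7 = 729.7 kN/m
FS = R / T = 729.7 / 174.2 = 4.190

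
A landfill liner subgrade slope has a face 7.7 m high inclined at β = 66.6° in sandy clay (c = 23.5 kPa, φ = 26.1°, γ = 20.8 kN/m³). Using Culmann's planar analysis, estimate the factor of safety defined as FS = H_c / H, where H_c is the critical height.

FS = 2.02

H_c = (4c/γ) · sinβ cosφ / [1 − cos(β − φ)]
    = (4·23.5/20.8) · sin66.6°·cos26.1° / [1 − cos40.5°]
    = 4.519 · 0.8242 / 0.2396 = 15.55 m
FS = H_c / H = 15.55 / 7.7 = 2.019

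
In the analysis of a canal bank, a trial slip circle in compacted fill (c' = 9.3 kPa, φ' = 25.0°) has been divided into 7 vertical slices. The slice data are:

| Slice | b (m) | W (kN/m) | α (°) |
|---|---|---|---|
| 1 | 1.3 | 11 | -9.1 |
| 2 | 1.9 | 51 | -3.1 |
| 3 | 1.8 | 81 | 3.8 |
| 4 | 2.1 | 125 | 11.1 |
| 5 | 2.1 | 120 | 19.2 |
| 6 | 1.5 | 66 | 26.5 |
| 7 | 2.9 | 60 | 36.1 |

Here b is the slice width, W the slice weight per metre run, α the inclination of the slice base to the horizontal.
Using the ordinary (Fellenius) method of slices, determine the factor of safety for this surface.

FS = 2.81

Ordinary method of slices: FS = Σ[c'·Δl_i + (W_i cosα_i)·tanφ'] / Σ W_i sinα_i, with Δl_i = b_i / cosα_i.
Slice 1: Δl = 1.3/cos(-9.1°) = 1.317 m; N'_1 = 11·cos(-9.1°) = 10.9; c'Δl = 12.24; W sinα = -1.7
Slice 2: Δl = 1.9/cos(-3.1°) = 1.903 m; N'_2 = 51·cos(-3.1°) = 50.9; c'Δl = 17.70; W sinα = -2.8
Slice 3: Δl = 1.8/cos3.8° = 1.804 m; N'_3 = 81·cos3.8° = 80.8; c'Δl = 16.78; W sinα = 5.4
Slice 4: Δl = 2.1/cos11.1° = 2.140 m; N'_4 = 125·cos11.1° = 122.7; c'Δl = 19.90; W sinα = 24.1
Slice 5: Δl = 2.1/cos19.2° = 2.224 m; N'_5 = 120·cos19.2° = 113.3; c'Δl = 20.68; W sinα = 39.5
Slice 6: Δl = 1.5/cos26.5° = 1.676 m; N'_6 = 66·cos26.5° = 59.1; c'Δl = 15.59; W sinα = 29.4
Slice 7: Δl = 2.9/cos36.1° = 3.589 m; N'_7 = 60·cos36.1° = 48.5; c'Δl = 33.38; W sinα = 35.4
Σc'Δl = 136.3 kN/m; ΣN' = 486.1 kN/m; ΣW sinα = 129.2 kN/m
Resisting = 136.3 + 486.1·tan25.0° = 136.3 + 226.7 = 363.0 kN/m
FS = 363.0 / 129.2 = 2.809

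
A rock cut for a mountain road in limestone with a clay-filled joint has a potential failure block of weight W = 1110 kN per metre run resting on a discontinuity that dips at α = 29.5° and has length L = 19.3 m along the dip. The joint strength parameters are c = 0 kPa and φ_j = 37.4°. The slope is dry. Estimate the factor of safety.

FS = 1.35

Resolving the block weight along and normal to the plane and applying the Mohr–Coulomb strength on the joint:
N' = W cosα = 1110·cos29.5° = 966.1 kN/m
Driving force T = W sinα = 1110·sin29.5° = 546.6 kN/m
Resisting force R = c·L + N'·tanφ_j = 0·19.3 + 966.1·tan37.4° = 0.0 + 738.6 = 738.6 kN/m
FS = R / T = 738.6 / 546.6 = 1.351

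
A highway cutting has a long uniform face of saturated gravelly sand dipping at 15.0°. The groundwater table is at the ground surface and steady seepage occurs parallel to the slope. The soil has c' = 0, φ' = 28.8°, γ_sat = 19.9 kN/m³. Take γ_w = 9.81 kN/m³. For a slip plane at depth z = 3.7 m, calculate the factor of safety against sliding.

FS = 1.04

With seepage parallel to the slope and the water table at the surface, the effective normal stress on the slip plane uses the buoyant unit weight γ' = γ_sat − γ_w while the driving shear stress uses γ_sat:
FS = [c' + γ' z cos²β tanφ'] / [γ_sat z sinβ cosβ]
(For c' = 0 this reduces to FS = (γ'/γ_sat)·tanφ'/tanβ.)
γ' = 19.9 − 9.81 = 10.09 kN/m³
Numerator = 0.0 + 10.09·3.7·cos²15.0°·tan28.8° = 0.0 + 10.09·3.7·0.9330·0.5498 = 19.149 kPa
Denominator = 19.9·3.7·sin15.0°·cos15.0° = 19.9·3.7·0.2588·0.9659 = 18.407 kPa
FS = 19.149 / 18.407 = 1.040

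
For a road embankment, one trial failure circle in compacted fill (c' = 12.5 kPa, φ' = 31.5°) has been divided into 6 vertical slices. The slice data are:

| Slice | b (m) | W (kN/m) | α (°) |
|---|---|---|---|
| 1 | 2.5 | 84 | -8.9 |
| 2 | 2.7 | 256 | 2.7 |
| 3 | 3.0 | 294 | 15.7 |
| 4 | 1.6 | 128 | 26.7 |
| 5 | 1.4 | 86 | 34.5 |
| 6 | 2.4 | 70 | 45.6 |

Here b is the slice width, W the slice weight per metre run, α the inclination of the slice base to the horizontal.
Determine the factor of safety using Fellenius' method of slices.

FS = 3.05

Ordinary method of slices: FS = Σ[c'·Δl_i + (W_i cosα_i)·tanφ'] / Σ W_i sinα_i, with Δl_i = b_i / cosα_i.
Slice 1: Δl = 2.5/cos(-8.9°) = 2.530 m; N'_1 = 84·cos(-8.9°) = 83.0; c'Δl = 31.63; W sinα = -13.0
Slice 2: Δl = 2.7/cos2.7° = 2.703 m; N'_2 = 256·cos2.7° = 255.7; c'Δl = 33.79; W sinα = 12.1
Slice 3: Δl = 3.0/cos15.7° = 3.116 m; N'_3 = 294·cos15.7° = 283.0; c'Δl = 38.95; W sinα = 79.6
Slice 4: Δl = 1.6/cos26.7° = 1.791 m; N'_4 = 128·cos26.7° = 114.4; c'Δl = 22.39; W sinα = 57.5
Slice 5: Δl = 1.4/cos34.5° = 1.699 m; N'_5 = 86·cos34.5° = 70.9; c'Δl = 21.23; W sinα = 48.7
Slice 6: Δl = 2.4/cos45.6° = 3.430 m; N'_6 = 70·cos45.6° = 49.0; c'Δl = 42.88; W sinα = 50.0
Σc'Δl = 190.9 kN/m; ΣN' = 855.9 kN/m; ΣW sinα = 234.9 kN/m
Resisting = 190.9 + 855.9·tan31.5° = 190.9 + 524.5 = 715.4 kN/m
FS = 715.4 / 234.9 = 3.046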